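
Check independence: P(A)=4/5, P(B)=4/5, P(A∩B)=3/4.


P(A)*P(B) = 4/5*4/5 = 16/25
P(A∩B) = 3/4 != 16/25, so not independent

No, A and B are not independent


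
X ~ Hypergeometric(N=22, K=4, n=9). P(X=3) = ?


P(X=3) = C(4,3)*C(18,6) / C(22,9)
= 4*18564 / 497420
= 74256/497420 = 156/1045

156/1045


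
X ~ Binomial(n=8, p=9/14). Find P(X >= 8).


P(X>=8) = P(X=8)
= 43046721/1475789056
= 43046721/1475789056

43046721/1475789056


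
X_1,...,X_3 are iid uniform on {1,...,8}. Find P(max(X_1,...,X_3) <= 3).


P(max <= 3) = P(all X_i <= 3) = (P(X_1 <= 3))^3
= (3/8)^3 = 27/512

27/512


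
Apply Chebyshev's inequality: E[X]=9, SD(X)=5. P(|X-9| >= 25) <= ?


k = 25/5 = 5
Chebyshev: P(|X-mu| >= k*sigma) <= 1/k^2 = 1/5^2 = 1/25

1/25


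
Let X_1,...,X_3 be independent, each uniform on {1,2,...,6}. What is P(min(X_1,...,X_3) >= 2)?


P(min >= 2) = P(all X_i >= 2) = (P(X_1 >= 2))^3
= (5/6)^3 = 125/216

125/216


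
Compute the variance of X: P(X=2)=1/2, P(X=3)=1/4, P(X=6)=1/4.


E[X] = 13/4, E[X^2] = 53/4
Var(X) = E[X^2] - (E[X])^2 = 53/4 - (13/4)^2 = 43/16

43/16


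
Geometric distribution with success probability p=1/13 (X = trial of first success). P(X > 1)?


P(X > 1) = P(first 1 trials all fail) = (1-p)^1 = (12/13)^1 = 12/13

12/13


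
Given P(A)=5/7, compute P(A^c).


P(A') = 1 - P(A) = 1 - 5/7 = 2/7

2/7


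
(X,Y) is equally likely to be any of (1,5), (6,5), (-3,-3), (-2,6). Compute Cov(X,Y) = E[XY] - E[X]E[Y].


E[X]=1/2, E[Y]=13/4, E[XY]=8
Cov(X,Y) = E[XY] - E[X]E[Y] = 8 - 1/2*13/4 = 51/8

51/8


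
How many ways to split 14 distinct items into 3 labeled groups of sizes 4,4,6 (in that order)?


14! = 87178291200
Denominator: 4!=24 * 4!=24 * 6!=720
Coefficient = 87178291200 / 414720 = 210210

210210


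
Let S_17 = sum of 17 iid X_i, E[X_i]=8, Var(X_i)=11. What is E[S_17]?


E[S_n] = n*E[X_1] = 17*8 = 136

136


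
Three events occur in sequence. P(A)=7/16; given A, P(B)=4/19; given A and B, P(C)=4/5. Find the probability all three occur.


P(A∩B∩C) = P(A) * P(B|A) * P(C|A∩B)
= 7/16 * 4/19 * 4/5
= 7/76 * 4/5 = 7/95

7/95


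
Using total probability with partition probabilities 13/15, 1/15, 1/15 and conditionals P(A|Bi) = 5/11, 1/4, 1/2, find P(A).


P(A) = P(A|B1)P(B1) + P(A|B2)P(B2) + P(A|B3)P(B3)
= 5/11*13/15 + 1/4*1/15 + 1/2*1/15
= 13/33 + 1/60 + 1/30 = 293/660

293/660


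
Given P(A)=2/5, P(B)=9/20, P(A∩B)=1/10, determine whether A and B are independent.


P(A)*P(B) = 2/5*9/20 = 9/50
P(A∩B) = 1/10 != 9/50, so not independent

No, A and B are not independent


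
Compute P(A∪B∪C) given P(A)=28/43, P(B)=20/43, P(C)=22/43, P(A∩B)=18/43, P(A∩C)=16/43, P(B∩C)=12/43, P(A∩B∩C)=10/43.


P(A∪B∪C) = P(A)+P(B)+P(C) - P(AB)-P(AC)-P(BC) + P(ABC)
= 28/43+20/43+22/43 - 18/43-16/43-12/43 + 10/43
= 34/43

34/43


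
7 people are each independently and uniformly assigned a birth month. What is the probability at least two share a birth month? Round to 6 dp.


P(all different) = prod((12-i)/12 for i=0..6) = 0.111400
P(at least one match) = 1 - 0.111400 = 0.888600

0.888600


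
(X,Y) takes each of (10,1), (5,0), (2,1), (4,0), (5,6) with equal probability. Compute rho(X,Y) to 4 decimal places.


Cov(X,Y) = 0.0800, Var(X) = 6.9600, Var(Y) = 5.0400
rho = Cov/(sqrt(VarX)*sqrt(VarY)) = 0.0135

0.0135


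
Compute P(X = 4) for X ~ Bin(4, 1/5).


P(X=4) = C(4,4) * p^4 * (1-p)^0
= 1 * 1/625 * 1
= 1/625

1/625


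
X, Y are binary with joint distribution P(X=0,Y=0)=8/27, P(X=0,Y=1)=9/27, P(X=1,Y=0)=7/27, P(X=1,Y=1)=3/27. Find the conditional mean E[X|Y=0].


P(Y=0) = 15/27
E[X|Y=0] = (0*8 + 1*7)/15 = 7/15

7/15


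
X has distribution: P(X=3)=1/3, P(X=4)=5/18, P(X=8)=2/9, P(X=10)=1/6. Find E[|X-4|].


E[|X-4|] = sum(g(x)*P(x))
= 1*1/3 + 0*5/18 + 4*2/9 + 6*1/6
= 20/9

20/9


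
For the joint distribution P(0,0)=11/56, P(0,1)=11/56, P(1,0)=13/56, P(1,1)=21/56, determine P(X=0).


P(X=0) = P(0,0)+P(0,1) = 11/56 + 11/56 = 22/56 = 11/28

11/28


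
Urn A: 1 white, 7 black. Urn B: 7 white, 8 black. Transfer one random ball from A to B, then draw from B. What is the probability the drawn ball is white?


P(transfer white) = 1/8; P(transfer black) = 7/8
If white transferred: Urn II has 8 white of 16, so P(white|white moved) = 1/2
If black transferred: Urn II has 7 white of 16, so P(white|black moved) = 7/16
By total probability: P(white) = 1/8*1/2 + 7/8*7/16 = 57/128

57/128


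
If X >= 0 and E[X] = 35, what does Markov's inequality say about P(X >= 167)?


Markov: P(X >= a) <= E[X]/a
P(X >= 167) <= 35/167

35/167


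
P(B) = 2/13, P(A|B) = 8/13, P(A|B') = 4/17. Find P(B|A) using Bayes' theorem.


P(A) = P(A|B)P(B) + P(A|B')P(B') = 8/13*2/13 + 4/17*11/13 = 844/2873
P(B|A) = P(A|B)P(B)/P(A) = (16/169)/(844/2873) = 68/211

68/211


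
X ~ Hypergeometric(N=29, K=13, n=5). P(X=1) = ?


P(X=1) = C(13,1)*C(16,4) / C(29,5)
= 13*1820 / 118755
= 23660/118755 = 52/261

52/261


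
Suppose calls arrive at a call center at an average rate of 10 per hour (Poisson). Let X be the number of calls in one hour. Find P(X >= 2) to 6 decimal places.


P(X>=2) = 1 - P(X<=1) = 1 - (e^(-10)*10^0/0! + e^(-10)*10^1/1!)
≈ 1 - (0.0000453999 + 0.0004539993)
= 1 - 0.0004993992 = 0.9995006008
≈ 0.999501

0.999501


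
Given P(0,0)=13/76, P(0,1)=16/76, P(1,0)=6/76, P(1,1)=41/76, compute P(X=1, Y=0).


Read from table: P(X=1, Y=0) = 6/76 = 3/38

3/38


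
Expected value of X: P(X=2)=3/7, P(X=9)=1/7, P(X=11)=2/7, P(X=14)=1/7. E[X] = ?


E[X] = sum(x * P(x))
= 2*3/7 + 9*1/7 + 11*2/7 + 14*1/7
= 51/7

51/7


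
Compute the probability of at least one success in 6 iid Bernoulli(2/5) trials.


P(at least one) = 1 - P(none)
P(none) = (1 - 2/5)^6 = (3/5)^6 = 729/15625
P(at least one) = 1 - 729/15625 = 14896/15625

14896/15625


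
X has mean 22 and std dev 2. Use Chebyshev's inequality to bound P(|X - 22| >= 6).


k = 6/2 = 3
Chebyshev: P(|X-mu| >= k*sigma) <= 1/k^2 = 1/3^2 = 1/9

1/9


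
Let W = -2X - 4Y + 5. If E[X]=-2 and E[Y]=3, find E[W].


E[-2X - 4Y + 5] = -2*E[X] - 4*E[Y] + 5
= (-2)*(-2) + (-4)*(3) + (5)
= 4 - 12 + 5 = -3

-3


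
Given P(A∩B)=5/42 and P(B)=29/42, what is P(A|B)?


P(A|B) = P(A∩B)/P(B) = (5/42)/(29/42) = 5/29

5/29


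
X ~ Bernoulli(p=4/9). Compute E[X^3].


For Bernoulli: X in {0,1}
E[X^3] = 0^3*(1-4/9) + 1^3*4/9 = 4/9

4/9


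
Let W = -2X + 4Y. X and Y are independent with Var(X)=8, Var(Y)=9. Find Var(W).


Independence => Cov(X,Y)=0
Var(-2X + 4Y) = (-2)^2*Var(X) + 4^2*Var(Y)
= 4*8 + 16*9 = 176

176


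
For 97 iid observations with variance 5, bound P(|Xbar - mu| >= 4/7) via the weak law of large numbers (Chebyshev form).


Var(Xbar) = Var(X)/n = 5/97
Chebyshev: P(|Xbar-mu| >= 4/7) <= Var(Xbar)/(4/7)^2 = (5/97)/(16/49) = 245/1552

245/1552


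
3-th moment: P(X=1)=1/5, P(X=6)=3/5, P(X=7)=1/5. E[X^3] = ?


E[X^3] = sum(x^3 * P(x))
= 1*1/5 + 216*3/5 + 343*1/5
= 992/5

992/5


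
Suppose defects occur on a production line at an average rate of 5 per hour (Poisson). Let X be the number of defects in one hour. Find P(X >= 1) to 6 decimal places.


P(X>=1) = 1 - P(X<=0) = 1 - (e^(-5)*5^0/0!)
≈ 1 - 0.0067379470 = 0.9932620530
≈ 0.993262

0.993262


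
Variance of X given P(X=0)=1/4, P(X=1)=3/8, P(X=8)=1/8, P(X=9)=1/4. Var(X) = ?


E[X] = 29/8, E[X^2] = 229/8
Var(X) = E[X^2] - (E[X])^2 = 229/8 - (29/8)^2 = 991/64

991/64


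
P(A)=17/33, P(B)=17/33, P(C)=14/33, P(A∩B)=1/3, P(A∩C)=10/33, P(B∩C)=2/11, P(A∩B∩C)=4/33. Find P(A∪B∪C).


P(A∪B∪C) = P(A)+P(B)+P(C) - P(AB)-P(AC)-P(BC) + P(ABC)
= 17/33+17/33+14/33 - 1/3-10/33-2/11 + 4/33
= 25/33

25/33


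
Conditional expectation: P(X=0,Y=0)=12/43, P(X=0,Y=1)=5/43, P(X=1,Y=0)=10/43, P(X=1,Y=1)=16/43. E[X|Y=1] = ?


P(Y=1) = 21/43
E[X|Y=1] = (0*5 + 1*16)/21 = 16/21

16/21


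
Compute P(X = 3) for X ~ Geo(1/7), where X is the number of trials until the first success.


P(X=3) = (1-p)^2 * p = (6/7)^2 * 1/7
= 36/49 * 1/7 = 36/343

36/343


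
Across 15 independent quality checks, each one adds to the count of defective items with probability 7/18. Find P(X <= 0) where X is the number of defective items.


P(X<=0) = P(X=0)
= 4177248169415651/6746640616477458432
= 4177248169415651/6746640616477458432

4177248169415651/6746640616477458432


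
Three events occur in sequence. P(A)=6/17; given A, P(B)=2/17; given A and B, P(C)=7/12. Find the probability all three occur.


P(A∩B∩C) = P(A) * P(B|A) * P(C|A∩B)
= 6/17 * 2/17 * 7/12
= 12/289 * 7/12 = 7/289

7/289


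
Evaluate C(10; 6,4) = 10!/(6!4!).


10! = 3628800
Denominator: 6!=720 * 4!=24
Coefficient = 3628800 / 17280 = 210

210


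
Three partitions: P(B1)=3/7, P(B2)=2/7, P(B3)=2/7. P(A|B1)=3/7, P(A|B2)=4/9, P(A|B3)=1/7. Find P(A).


P(A) = P(A|B1)P(B1) + P(A|B2)P(B2) + P(A|B3)P(B3)
= 3/7*3/7 + 4/9*2/7 + 1/7*2/7
= 9/49 + 8/63 + 2/49 = 155/441

155/441


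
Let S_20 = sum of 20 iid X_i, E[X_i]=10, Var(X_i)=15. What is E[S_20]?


E[S_n] = n*E[X_1] = 20*10 = 200

200


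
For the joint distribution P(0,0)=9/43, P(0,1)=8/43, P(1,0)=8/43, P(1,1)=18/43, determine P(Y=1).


P(Y=1) = P(0,1)+P(1,1) = 8/43 + 18/43 = 26/43

26/43


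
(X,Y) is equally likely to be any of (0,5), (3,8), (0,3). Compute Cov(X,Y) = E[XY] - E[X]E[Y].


E[X]=1, E[Y]=16/3, E[XY]=8
Cov(X,Y) = E[XY] - E[X]E[Y] = 8 - 1*16/3 = 8/3

8/3


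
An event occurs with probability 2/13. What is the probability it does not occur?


P(A') = 1 - P(A) = 1 - 2/13 = 11/13

11/13


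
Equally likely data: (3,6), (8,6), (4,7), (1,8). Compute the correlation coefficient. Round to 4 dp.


Cov(X,Y) = -1.5000, Var(X) = 6.5000, Var(Y) = 0.6875
rho = Cov/(sqrt(VarX)*sqrt(VarY)) = -0.7096

-0.7096


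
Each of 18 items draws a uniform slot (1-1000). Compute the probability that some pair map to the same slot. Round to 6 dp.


P(all different) = prod((1000-i)/1000 for i=0..17) = 0.857357
P(at least one match) = 1 - 0.857357 = 0.142643

0.142643


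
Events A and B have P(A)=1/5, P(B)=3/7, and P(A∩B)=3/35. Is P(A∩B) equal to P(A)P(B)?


P(A)*P(B) = 1/5*3/7 = 3/35
P(A∩B) = 3/35, which equals P(A)P(B), so independent

Yes, A and B are independent


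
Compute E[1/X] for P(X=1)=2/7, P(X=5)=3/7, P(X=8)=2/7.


E[1/X] = sum(g(x)*P(x))
= 1*2/7 + 1/5*3/7 + 1/8*2/7
= 57/140

57/140


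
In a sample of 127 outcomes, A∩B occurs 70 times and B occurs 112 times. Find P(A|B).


P(A|B) = P(A∩B)/P(B) = (70/127)/(112/127) = 70/112 = 5/8

5/8


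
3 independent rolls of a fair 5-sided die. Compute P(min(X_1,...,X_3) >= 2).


P(min >= 2) = P(all X_i >= 2) = (P(X_1 >= 2))^3
= (4/5)^3 = 64/125

64/125


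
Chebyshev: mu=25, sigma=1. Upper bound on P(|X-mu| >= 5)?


k = 5/1 = 5
Chebyshev: P(|X-mu| >= k*sigma) <= 1/k^2 = 1/5^2 = 1/25

1/25


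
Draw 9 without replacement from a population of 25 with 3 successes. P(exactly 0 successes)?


P(X=0) = C(3,0)*C(22,9) / C(25,9)
= 1*497420 / 2042975
= 497420/2042975 = 28/115

28/115


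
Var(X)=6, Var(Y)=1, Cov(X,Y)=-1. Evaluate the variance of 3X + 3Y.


Var(3X + 3Y) = 3^2*Var(X) + 3^2*Var(Y) + 2*3*3*Cov(X,Y)
= 9*6 + 9*1 + 18*(-1)
= 54 + 9 - 18 = 45

45


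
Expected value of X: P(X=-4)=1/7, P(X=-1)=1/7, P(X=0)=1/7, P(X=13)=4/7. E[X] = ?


E[X] = sum(x * P(x))
= -4*1/7 - 1*1/7 + 0*1/7 + 13*4/7
= 47/7

47/7


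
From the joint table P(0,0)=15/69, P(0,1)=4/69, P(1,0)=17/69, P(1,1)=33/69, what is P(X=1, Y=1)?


Read from table: P(X=1, Y=1) = 33/69 = 11/23

11/23


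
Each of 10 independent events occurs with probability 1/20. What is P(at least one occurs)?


P(at least one) = 1 - P(none)
P(none) = (1 - 1/20)^10 = (19/20)^10 = 6131066257801/10240000000000
P(at least one) = 1 - 6131066257801/10240000000000 = 4108933742199/10240000000000

4108933742199/10240000000000


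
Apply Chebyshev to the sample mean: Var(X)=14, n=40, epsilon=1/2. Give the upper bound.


Var(Xbar) = Var(X)/n = 14/40
Chebyshev: P(|Xbar-mu| >= 1/2) <= Var(Xbar)/(1/2)^2 = (7/20)/(1/4) = 7/5
Bound exceeds 1, so trivial bound: 1

1


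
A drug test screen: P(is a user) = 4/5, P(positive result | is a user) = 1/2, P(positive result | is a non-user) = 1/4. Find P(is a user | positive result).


P(A) = P(A|B)P(B) + P(A|B')P(B') = 1/2*4/5 + 1/4*1/5 = 9/20
P(B|A) = P(A|B)P(B)/P(A) = (2/5)/(9/20) = 8/9

8/9


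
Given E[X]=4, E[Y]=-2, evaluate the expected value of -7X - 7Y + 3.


E[-7X - 7Y + 3] = -7*E[X] - 7*E[Y] + 3
= (-7)*(4) + (-7)*(-2) + (3)
= -28 + 14 + 3 = -11

-11


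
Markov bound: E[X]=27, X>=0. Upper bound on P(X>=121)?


Markov: P(X >= a) <= E[X]/a
P(X >= 121) <= 27/121

27/121


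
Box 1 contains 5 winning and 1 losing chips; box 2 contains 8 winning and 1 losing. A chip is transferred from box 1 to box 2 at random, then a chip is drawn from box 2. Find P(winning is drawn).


P(transfer winning) = 5/6; P(transfer losing) = 1/6
If winning transferred: Urn II has 9 winning of 10, so P(winning|winning moved) = 9/10
If losing transferred: Urn II has 8 winning of 10, so P(winning|losing moved) = 4/5
By total probability: P(winning) = 5/6*9/10 + 1/6*4/5 = 53/60

53/60


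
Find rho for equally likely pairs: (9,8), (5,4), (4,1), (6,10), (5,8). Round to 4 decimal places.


Cov(X,Y) = 3.2400, Var(X) = 2.9600, Var(Y) = 10.5600
rho = Cov/(sqrt(VarX)*sqrt(VarY)) = 0.5795

0.5795


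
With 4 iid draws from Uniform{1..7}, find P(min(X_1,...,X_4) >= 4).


P(min >= 4) = P(all X_i >= 4) = (P(X_1 >= 4))^4
= (4/7)^4 = 256/2401

256/2401


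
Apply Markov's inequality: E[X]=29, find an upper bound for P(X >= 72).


Markov: P(X >= a) <= E[X]/a
P(X >= 72) <= 29/72

29/72


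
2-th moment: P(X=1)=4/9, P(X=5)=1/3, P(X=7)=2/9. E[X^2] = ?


E[X^2] = sum(x^2 * P(x))
= 1*4/9 + 25*1/3 + 49*2/9
= 59/3

59/3


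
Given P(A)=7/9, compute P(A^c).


P(A') = 1 - P(A) = 1 - 7/9 = 2/9

2/9


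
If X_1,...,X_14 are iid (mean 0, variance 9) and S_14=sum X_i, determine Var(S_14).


By independence, Var(S_n) = n*Var(X_1) = 14*9 = 126

126


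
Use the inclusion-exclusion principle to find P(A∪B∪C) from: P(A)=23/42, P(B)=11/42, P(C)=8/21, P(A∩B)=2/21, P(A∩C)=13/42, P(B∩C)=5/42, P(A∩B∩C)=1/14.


P(A∪B∪C) = P(A)+P(B)+P(C) - P(AB)-P(AC)-P(BC) + P(ABC)
= 23/42+11/42+8/21 - 2/21-13/42-5/42 + 1/14
= 31/42

31/42


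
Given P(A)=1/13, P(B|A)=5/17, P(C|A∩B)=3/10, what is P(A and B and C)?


P(A∩B∩C) = P(A) * P(B|A) * P(C|A∩B)
= 1/13 * 5/17 * 3/10
= 5/221 * 3/10 = 3/442

3/442


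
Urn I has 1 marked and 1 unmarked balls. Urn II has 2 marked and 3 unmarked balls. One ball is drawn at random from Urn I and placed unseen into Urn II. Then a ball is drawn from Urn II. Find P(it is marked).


P(transfer marked) = 1/2; P(transfer unmarked) = 1/2
If marked transferred: Urn II has 3 marked of 6, so P(marked|marked moved) = 1/2
If unmarked transferred: Urn II has 2 marked of 6, so P(marked|unmarked moved) = 1/3
By total probability: P(marked) = 1/2*1/2 + 1/2*1/3 = 5/12

5/12


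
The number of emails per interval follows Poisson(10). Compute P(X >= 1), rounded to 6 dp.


P(X>=1) = 1 - P(X<=0) = 1 - (e^(-10)*10^0/0!)
≈ 1 - 0.0000453999 = 0.9999546001
≈ 0.999955

0.999955


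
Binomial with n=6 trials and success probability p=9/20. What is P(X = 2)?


P(X=2) = C(6,2) * p^2 * (1-p)^4
= 15 * 81/400 * 14641/160000
= 3557763/12800000

3557763/12800000


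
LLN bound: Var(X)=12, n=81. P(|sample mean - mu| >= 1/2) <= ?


Var(Xbar) = Var(X)/n = 12/81
Chebyshev: P(|Xbar-mu| >= 1/2) <= Var(Xbar)/(1/2)^2 = (4/27)/(1/4) = 16/27

16/27


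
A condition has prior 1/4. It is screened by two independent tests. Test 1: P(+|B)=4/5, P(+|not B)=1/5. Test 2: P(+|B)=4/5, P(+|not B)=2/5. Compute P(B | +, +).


After test 1: P(+) = 4/5*1/4 + 1/5*3/4 = 7/20
P(B|+) = (1/5)/(7/20) = 4/7
After test 2 (use post1 as new prior): P(+) = 4/5*4/7 + 2/5*3/7 = 22/35
P(B|+,+) = (16/35)/(22/35) = 8/11

8/11


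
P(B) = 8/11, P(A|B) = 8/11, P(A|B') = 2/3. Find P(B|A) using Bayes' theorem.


P(A) = P(A|B)P(B) + P(A|B')P(B') = 8/11*8/11 + 2/3*3/11 = 86/121
P(B|A) = P(A|B)P(B)/P(A) = (64/121)/(86/121) = 32/43

32/43


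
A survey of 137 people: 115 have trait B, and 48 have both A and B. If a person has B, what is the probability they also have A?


P(A|B) = P(A∩B)/P(B) = (48/137)/(115/137) = 48/115

48/115


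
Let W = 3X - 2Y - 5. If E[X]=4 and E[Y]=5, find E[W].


E[3X - 2Y - 5] = 3*E[X] - 2*E[Y] - 5
= (3)*(4) + (-2)*(5) + (-5)
= 12 - 10 - 5 = -3

-3


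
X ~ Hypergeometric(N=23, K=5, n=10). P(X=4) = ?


P(X=4) = C(5,4)*C(18,6) / C(23,10)
= 5*18564 / 1144066
= 92820/1144066 = 390/4807

390/4807


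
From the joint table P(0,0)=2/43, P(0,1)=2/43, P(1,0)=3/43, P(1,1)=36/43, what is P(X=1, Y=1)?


Read from table: P(X=1, Y=1) = 36/43

36/43


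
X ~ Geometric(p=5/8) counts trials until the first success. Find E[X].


For geometric (trials until first success), E[X] = 1/p = 1/(5/8) = 8/5

8/5


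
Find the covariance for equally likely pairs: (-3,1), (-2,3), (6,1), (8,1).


E[X]=9/4, E[Y]=3/2, E[XY]=5/4
Cov(X,Y) = E[XY] - E[X]E[Y] = 5/4 - 9/4*3/2 = -17/8

-17/8


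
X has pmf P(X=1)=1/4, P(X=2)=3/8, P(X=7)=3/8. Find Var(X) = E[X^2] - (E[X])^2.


E[X] = 29/8, E[X^2] = 161/8
Var(X) = E[X^2] - (E[X])^2 = 161/8 - (29/8)^2 = 447/64

447/64


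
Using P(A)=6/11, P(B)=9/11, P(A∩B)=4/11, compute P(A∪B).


P(A∪B) = P(A) + P(B) - P(A∩B)
= 6/11 + 9/11 - 4/11 = 1

1


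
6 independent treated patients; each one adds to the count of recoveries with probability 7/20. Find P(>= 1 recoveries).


P(at least one) = 1 - P(none)
P(none) = (1 - 7/20)^6 = (13/20)^6 = 4826809/64000000
P(at least one) = 1 - 4826809/64000000 = 59173191/64000000

59173191/64000000


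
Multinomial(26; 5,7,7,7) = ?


26! = 403291461126605635584000000
Denominator: 5!=120 * 7!=5040 * 7!=5040 * 7!=5040
Coefficient = 403291461126605635584000000 / 15362887680000 = 26251019308800

26251019308800


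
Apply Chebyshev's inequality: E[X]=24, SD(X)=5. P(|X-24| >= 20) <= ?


k = 20/5 = 4
Chebyshev: P(|X-mu| >= k*sigma) <= 1/k^2 = 1/4^2 = 1/16

1/16


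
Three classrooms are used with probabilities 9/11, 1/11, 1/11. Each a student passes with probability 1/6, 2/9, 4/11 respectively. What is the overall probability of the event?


P(A) = P(A|B1)P(B1) + P(A|B2)P(B2) + P(A|B3)P(B3)
= 1/6*9/11 + 2/9*1/11 + 4/11*1/11
= 3/22 + 2/99 + 4/121 = 413/2178

413/2178


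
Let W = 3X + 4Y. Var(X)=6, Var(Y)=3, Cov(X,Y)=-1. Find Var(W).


Var(3X + 4Y) = 3^2*Var(X) + 4^2*Var(Y) + 2*3*4*Cov(X,Y)
= 9*6 + 16*3 + 24*(-1)
= 54 + 48 - 24 = 78

78


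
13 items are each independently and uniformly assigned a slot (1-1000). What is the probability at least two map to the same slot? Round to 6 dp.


P(all different) = prod((1000-i)/1000 for i=0..12) = 0.924662
P(at least one match) = 1 - 0.924662 = 0.075338

0.075338


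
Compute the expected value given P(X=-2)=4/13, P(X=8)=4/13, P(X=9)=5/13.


E[X] = sum(x * P(x))
= -2*4/13 + 8*4/13 + 9*5/13
= 69/13

69/13


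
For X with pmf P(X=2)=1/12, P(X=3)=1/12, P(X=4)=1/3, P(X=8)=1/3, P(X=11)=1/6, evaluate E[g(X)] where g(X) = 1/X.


E[1/X] = sum(g(x)*P(x))
= 1/2*1/12 + 1/3*1/12 + 1/4*1/3 + 1/8*1/3 + 1/11*1/6
= 83/396

83/396


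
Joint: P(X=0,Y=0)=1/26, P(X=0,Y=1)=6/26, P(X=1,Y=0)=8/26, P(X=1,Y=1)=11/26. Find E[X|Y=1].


P(Y=1) = 17/26
E[X|Y=1] = (0*6 + 1*11)/17 = 11/17

11/17


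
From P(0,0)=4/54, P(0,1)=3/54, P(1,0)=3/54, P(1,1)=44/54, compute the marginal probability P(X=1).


P(X=1) = P(1,0)+P(1,1) = 3/54 + 44/54 = 47/54

47/54


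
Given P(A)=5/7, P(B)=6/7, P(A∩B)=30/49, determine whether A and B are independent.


P(A)*P(B) = 5/7*6/7 = 30/49
P(A∩B) = 30/49, which equals P(A)P(B), so independent

Yes, A and B are independent


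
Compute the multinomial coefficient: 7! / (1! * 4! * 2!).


7! = 5040
Denominator: 1!=1 * 4!=24 * 2!=2
Coefficient = 5040 / 48 = 105

105


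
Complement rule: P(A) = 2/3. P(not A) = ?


P(A') = 1 - P(A) = 1 - 2/3 = 1/3

1/3


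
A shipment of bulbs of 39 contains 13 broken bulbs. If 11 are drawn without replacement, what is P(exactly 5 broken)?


P(X=5) = C(13,5)*C(26,6) / C(39,11)
= 1287*230230 / 1676056044
= 296306010/1676056044 = 3798795/21487898

3798795/21487898


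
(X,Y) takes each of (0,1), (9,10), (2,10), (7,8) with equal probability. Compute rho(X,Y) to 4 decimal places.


Cov(X,Y) = 8.8750, Var(X) = 13.2500, Var(Y) = 13.6875
rho = Cov/(sqrt(VarX)*sqrt(VarY)) = 0.6590

0.6590


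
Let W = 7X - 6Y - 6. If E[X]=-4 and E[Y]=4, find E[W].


E[7X - 6Y - 6] = 7*E[X] - 6*E[Y] - 6
= (7)*(-4) + (-6)*(4) + (-6)
= -28 - 24 - 6 = -58

-58


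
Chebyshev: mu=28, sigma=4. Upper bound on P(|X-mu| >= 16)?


k = 16/4 = 4
Chebyshev: P(|X-mu| >= k*sigma) <= 1/k^2 = 1/4^2 = 1/16

1/16


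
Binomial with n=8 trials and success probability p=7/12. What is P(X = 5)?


P(X=5) = C(8,5) * p^5 * (1-p)^3
= 56 * 16807/248832 * 125/1728
= 14706125/53747712

14706125/53747712


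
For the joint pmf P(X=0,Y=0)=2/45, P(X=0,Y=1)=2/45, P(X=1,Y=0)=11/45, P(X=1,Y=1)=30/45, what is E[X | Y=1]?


P(Y=1) = 32/45
E[X|Y=1] = (0*2 + 1*30)/32 = 30/32 = 15/16

15/16


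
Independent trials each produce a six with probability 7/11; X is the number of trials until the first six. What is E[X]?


For geometric (trials until first success), E[X] = 1/p = 1/(7/11) = 11/7

11/7


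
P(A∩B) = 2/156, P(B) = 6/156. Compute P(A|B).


P(A|B) = P(A∩B)/P(B) = (2/156)/(6/156) = 2/6 = 1/3

1/3


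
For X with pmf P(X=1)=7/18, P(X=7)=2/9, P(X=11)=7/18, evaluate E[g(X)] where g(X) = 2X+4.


E[2X+4] = sum(g(x)*P(x))
= 6*7/18 + 18*2/9 + 26*7/18
= 148/9

148/9


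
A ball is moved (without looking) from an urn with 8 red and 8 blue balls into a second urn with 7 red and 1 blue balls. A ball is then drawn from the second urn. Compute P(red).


P(transfer red) = 8/16 = 1/2; P(transfer blue) = 1/2
If red transferred: Urn II has 8 red of 9, so P(red|red moved) = 8/9
If blue transferred: Urn II has 7 red of 9, so P(red|blue moved) = 7/9
By total probability: P(red) = 1/2*8/9 + 1/2*7/9 = 5/6

5/6


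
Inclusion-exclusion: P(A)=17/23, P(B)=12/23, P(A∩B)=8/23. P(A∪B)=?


P(A∪B) = P(A) + P(B) - P(A∩B)
= 17/23 + 12/23 - 8/23 = 21/23

21/23


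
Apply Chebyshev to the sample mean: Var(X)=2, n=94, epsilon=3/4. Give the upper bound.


Var(Xbar) = Var(X)/n = 2/94
Chebyshev: P(|Xbar-mu| >= 3/4) <= Var(Xbar)/(3/4)^2 = (1/47)/(9/16) = 16/423

16/423


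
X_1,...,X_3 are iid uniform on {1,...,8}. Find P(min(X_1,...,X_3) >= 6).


P(min >= 6) = P(all X_i >= 6) = (P(X_1 >= 6))^3
= (3/8)^3 = 27/512

27/512


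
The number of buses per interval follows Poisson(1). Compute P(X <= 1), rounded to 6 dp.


P(X<=1) = e^(-1)*1^0/0! + e^(-1)*1^1/1!
≈ 0.3678794412 + 0.3678794412
= 0.7357588824
≈ 0.735759

0.735759


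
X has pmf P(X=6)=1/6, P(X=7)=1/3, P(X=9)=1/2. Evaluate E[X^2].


E[X^2] = sum(x^2 * P(x))
= 36*1/6 + 49*1/3 + 81*1/2
= 377/6

377/6


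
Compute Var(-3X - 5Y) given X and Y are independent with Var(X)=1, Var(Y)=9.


Independence => Cov(X,Y)=0
Var(-3X - 5Y) = (-3)^2*Var(X) + (-5)^2*Var(Y)
= 9*1 + 25*9 = 234

234


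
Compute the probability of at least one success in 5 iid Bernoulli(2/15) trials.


P(at least one) = 1 - P(none)
P(none) = (1 - 2/15)^5 = (13/15)^5 = 371293/759375
P(at least one) = 1 - 371293/759375 = 388082/759375

388082/759375


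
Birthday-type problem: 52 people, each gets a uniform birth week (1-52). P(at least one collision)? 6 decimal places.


P(all different) = prod((52-i)/52 for i=0..51) = 0.000000
P(at least one match) = 1 - 0.000000 = 1.000000

1.000000


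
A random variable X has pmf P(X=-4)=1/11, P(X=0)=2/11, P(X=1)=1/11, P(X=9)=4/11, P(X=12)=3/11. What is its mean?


E[X] = sum(x * P(x))
= -4*1/11 + 0*2/11 + 1*1/11 + 9*4/11 + 12*3/11
= 69/11

69/11


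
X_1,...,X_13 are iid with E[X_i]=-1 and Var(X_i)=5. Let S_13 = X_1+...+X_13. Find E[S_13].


E[S_n] = n*E[X_1] = 13*-1 = -13

-13


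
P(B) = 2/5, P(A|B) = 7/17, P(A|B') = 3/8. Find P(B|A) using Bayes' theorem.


P(A) = P(A|B)P(B) + P(A|B')P(B') = 7/17*2/5 + 3/8*3/5 = 53/136
P(B|A) = P(A|B)P(B)/P(A) = (14/85)/(53/136) = 112/265

112/265


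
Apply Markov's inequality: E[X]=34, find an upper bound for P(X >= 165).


Markov: P(X >= a) <= E[X]/a
P(X >= 165) <= 34/165

34/165


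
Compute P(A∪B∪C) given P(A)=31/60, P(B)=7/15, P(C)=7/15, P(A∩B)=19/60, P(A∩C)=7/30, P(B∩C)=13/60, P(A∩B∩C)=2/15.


P(A∪B∪C) = P(A)+P(B)+P(C) - P(AB)-P(AC)-P(BC) + P(ABC)
= 31/60+7/15+7/15 - 19/60-7/30-13/60 + 2/15
= 49/60

49/60


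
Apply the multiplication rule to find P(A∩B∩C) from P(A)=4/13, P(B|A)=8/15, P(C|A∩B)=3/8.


P(A∩B∩C) = P(A) * P(B|A) * P(C|A∩B)
= 4/13 * 8/15 * 3/8
= 32/195 * 3/8 = 4/65

4/65


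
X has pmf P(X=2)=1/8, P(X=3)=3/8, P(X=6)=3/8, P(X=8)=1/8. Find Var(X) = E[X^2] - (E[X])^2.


E[X] = 37/8, E[X^2] = 203/8
Var(X) = E[X^2] - (E[X])^2 = 203/8 - (37/8)^2 = 255/64

255/64


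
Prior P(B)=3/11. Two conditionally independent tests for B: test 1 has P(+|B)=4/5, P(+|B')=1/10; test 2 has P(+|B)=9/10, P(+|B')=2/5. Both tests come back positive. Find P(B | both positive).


After test 1: P(+) = 4/5*3/11 + 1/10*8/11 = 16/55
P(B|+) = (12/55)/(16/55) = 3/4
After test 2 (use post1 as new prior): P(+) = 9/10*3/4 + 2/5*1/4 = 31/40
P(B|+,+) = (27/40)/(31/40) = 27/31

27/31


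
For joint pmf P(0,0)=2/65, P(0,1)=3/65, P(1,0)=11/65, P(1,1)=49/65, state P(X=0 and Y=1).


Read from table: P(X=0, Y=1) = 3/65

3/65


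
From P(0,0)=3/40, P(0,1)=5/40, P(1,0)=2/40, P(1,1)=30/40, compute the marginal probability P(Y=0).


P(Y=0) = P(0,0)+P(1,0) = 3/40 + 2/40 = 5/40 = 1/8

1/8


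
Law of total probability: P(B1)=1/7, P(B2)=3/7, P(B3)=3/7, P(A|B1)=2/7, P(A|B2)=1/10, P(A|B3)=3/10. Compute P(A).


P(A) = P(A|B1)P(B1) + P(A|B2)P(B2) + P(A|B3)P(B3)
= 2/7*1/7 + 1/10*3/7 + 3/10*3/7
= 2/49 + 3/70 + 9/70 = 52/245

52/245


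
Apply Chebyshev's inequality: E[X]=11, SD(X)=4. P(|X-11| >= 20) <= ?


k = 20/4 = 5
Chebyshev: P(|X-mu| >= k*sigma) <= 1/k^2 = 1/5^2 = 1/25

1/25


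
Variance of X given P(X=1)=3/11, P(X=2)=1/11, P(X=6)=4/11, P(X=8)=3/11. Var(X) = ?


E[X] = 53/11, E[X^2] = 343/11
Var(X) = E[X^2] - (E[X])^2 = 343/11 - (53/11)^2 = 964/121

964/121


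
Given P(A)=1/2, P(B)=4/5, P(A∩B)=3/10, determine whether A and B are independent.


P(A)*P(B) = 1/2*4/5 = 2/5
P(A∩B) = 3/10 != 2/5, so not independent

No, A and B are not independent


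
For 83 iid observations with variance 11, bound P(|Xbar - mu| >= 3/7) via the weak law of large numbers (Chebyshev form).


Var(Xbar) = Var(X)/n = 11/83
Chebyshev: P(|Xbar-mu| >= 3/7) <= Var(Xbar)/(3/7)^2 = (11/83)/(9/49) = 539/747

539/747


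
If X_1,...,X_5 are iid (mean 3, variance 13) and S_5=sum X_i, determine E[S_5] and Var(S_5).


E[S_n] = n*mu = 5*3 = 15
Var(S_n) = n*sigma^2 = 5*13 = 65

E[S_5]=15, Var(S_5)=65


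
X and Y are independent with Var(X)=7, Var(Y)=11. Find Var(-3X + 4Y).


Independence => Cov(X,Y)=0
Var(-3X + 4Y) = (-3)^2*Var(X) + 4^2*Var(Y)
= 9*7 + 16*11 = 239

239


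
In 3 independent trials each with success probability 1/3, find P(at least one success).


P(at least one) = 1 - P(none)
P(none) = (1 - 1/3)^3 = (2/3)^3 = 8/27
P(at least one) = 1 - 8/27 = 19/27

19/27


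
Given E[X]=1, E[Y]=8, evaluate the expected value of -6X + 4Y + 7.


E[-6X + 4Y + 7] = -6*E[X] + 4*E[Y] + 7
= (-6)*(1) + (4)*(8) + (7)
= -6 + 32 + 7 = 33

33


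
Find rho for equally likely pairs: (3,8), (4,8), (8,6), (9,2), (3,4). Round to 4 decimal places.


Cov(X,Y) = -3.4400, Var(X) = 6.6400, Var(Y) = 5.4400
rho = Cov/(sqrt(VarX)*sqrt(VarY)) = -0.5724

-0.5724


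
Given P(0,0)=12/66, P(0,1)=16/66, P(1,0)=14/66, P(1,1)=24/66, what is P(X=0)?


P(X=0) = P(0,0)+P(0,1) = 12/66 + 16/66 = 28/66 = 14/33

14/33


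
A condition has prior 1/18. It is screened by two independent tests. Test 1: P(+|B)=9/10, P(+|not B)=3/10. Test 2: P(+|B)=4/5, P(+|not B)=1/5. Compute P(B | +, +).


After test 1: P(+) = 9/10*1/18 + 3/10*17/18 = 1/3
P(B|+) = (1/20)/(1/3) = 3/20
After test 2 (use post1 as new prior): P(+) = 4/5*3/20 + 1/5*17/20 = 29/100
P(B|+,+) = (3/25)/(29/100) = 12/29

12/29


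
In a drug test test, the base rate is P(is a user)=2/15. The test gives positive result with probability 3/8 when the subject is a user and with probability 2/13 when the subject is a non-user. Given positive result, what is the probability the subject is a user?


P(A) = P(A|B)P(B) + P(A|B')P(B') = 3/8*2/15 + 2/13*13/15 = 11/60
P(B|A) = P(A|B)P(B)/P(A) = (1/20)/(11/60) = 3/11

3/11


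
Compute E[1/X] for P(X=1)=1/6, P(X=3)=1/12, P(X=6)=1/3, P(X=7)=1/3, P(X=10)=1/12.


E[1/X] = sum(g(x)*P(x))
= 1*1/6 + 1/3*1/12 + 1/6*1/3 + 1/7*1/3 + 1/10*1/12
= 257/840

257/840


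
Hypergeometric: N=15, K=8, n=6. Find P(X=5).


P(X=5) = C(8,5)*C(7,1) / C(15,6)
= 56*7 / 5005
= 392/5005 = 56/715

56/715


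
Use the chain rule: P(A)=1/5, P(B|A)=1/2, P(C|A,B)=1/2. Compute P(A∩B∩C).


P(A∩B∩C) = P(A) * P(B|A) * P(C|A∩B)
= 1/5 * 1/2 * 1/2
= 1/10 * 1/2 = 1/20

1/20


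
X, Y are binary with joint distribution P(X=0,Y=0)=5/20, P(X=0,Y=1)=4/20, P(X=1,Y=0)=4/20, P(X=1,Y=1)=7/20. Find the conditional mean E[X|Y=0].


P(Y=0) = 9/20
E[X|Y=0] = (0*5 + 1*4)/9 = 4/9

4/9


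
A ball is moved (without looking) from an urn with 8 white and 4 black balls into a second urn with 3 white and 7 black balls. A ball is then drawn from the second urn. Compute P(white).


P(transfer white) = 8/12 = 2/3; P(transfer black) = 1/3
If white transferred: Urn II has 4 white of 11, so P(white|white moved) = 4/11
If black transferred: Urn II has 3 white of 11, so P(white|black moved) = 3/11
By total probability: P(white) = 2/3*4/11 + 1/3*3/11 = 1/3

1/3


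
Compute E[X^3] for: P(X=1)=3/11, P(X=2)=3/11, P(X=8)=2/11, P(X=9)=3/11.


E[X^3] = sum(x^3 * P(x))
= 1*3/11 + 8*3/11 + 512*2/11 + 729*3/11
= 3238/11

3238/11


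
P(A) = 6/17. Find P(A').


P(A') = 1 - P(A) = 1 - 6/17 = 11/17

11/17


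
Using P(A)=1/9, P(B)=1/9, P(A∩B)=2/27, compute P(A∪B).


P(A∪B) = P(A) + P(B) - P(A∩B)
= 1/9 + 1/9 - 2/27 = 4/27

4/27


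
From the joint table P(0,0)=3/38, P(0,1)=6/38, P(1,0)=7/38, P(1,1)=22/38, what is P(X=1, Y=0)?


Read from table: P(X=1, Y=0) = 7/38

7/38


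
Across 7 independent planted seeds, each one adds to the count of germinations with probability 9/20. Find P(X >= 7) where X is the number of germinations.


P(X>=7) = P(X=7)
= 4782969/1280000000
= 4782969/1280000000

4782969/1280000000


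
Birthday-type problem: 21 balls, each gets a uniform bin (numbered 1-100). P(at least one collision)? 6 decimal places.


P(all different) = prod((100-i)/100 for i=0..20) = 0.104320
P(at least one match) = 1 - 0.104320 = 0.895680

0.895680


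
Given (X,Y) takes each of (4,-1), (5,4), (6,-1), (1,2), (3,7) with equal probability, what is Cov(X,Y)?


E[X]=19/5, E[Y]=11/5, E[XY]=33/5
Cov(X,Y) = E[XY] - E[X]E[Y] = 33/5 - 19/5*11/5 = -44/25

-44/25


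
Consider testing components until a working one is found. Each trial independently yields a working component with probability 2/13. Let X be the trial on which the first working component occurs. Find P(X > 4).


P(X > 4) = P(first 4 trials all fail) = (1-p)^4 = (11/13)^4 = 14641/28561

14641/28561


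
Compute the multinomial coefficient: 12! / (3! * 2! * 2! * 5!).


12! = 479001600
Denominator: 3!=6 * 2!=2 * 2!=2 * 5!=120
Coefficient = 479001600 / 2880 = 166320

166320


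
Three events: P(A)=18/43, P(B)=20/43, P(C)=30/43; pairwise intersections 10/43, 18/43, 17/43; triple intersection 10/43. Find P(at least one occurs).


P(A∪B∪C) = P(A)+P(B)+P(C) - P(AB)-P(AC)-P(BC) + P(ABC)
= 18/43+20/43+30/43 - 10/43-18/43-17/43 + 10/43
= 33/43

33/43


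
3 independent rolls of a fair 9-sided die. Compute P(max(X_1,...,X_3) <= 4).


P(max <= 4) = P(all X_i <= 4) = (P(X_1 <= 4))^3
= (4/9)^3 = 64/729

64/729


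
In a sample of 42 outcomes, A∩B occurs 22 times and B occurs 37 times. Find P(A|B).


P(A|B) = P(A∩B)/P(B) = (22/42)/(37/42) = 22/37

22/37


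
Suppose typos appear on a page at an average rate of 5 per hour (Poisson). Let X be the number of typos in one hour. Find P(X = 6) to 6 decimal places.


P(X=6) = e^(-5) * 5^6 / 6!
≈ 0.006737946999 * 15625 / 720
≈ 0.146223

0.146223


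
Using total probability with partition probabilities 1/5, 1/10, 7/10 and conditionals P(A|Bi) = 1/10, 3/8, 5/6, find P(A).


P(A) = P(A|B1)P(B1) + P(A|B2)P(B2) + P(A|B3)P(B3)
= 1/10*1/5 + 3/8*1/10 + 5/6*7/10
= 1/50 + 3/80 + 7/12 = 769/1200

769/1200


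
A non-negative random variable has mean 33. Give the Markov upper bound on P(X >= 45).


Markov: P(X >= a) <= E[X]/a
P(X >= 45) <= 33/45 = 11/15

11/15


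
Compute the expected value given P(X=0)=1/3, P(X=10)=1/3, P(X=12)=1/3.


E[X] = sum(x * P(x))
= 0*1/3 + 10*1/3 + 12*1/3
= 22/3

22/3


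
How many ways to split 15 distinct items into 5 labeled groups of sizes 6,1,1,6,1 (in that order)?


15! = 1307674368000
Denominator: 6!=720 * 1!=1 * 1!=1 * 6!=720 * 1!=1
Coefficient = 1307674368000 / 518400 = 2522520

2522520


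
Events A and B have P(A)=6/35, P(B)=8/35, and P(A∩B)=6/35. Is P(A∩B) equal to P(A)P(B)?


P(A)*P(B) = 6/35*8/35 = 48/1225
P(A∩B) = 6/35 != 48/1225, so not independent

No, A and B are not independent


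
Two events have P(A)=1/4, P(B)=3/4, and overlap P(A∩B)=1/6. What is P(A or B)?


P(A∪B) = P(A) + P(B) - P(A∩B)
= 1/4 + 3/4 - 1/6 = 5/6

5/6


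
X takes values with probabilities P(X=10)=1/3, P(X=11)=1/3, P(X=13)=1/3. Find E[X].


E[X] = sum(x * P(x))
= 10*1/3 + 11*1/3 + 13*1/3
= 34/3

34/3


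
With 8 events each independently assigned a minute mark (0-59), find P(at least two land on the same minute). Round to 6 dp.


P(all different) = prod((60-i)/60 for i=0..7) = 0.614209
P(at least one match) = 1 - 0.614209 = 0.385791

0.385791


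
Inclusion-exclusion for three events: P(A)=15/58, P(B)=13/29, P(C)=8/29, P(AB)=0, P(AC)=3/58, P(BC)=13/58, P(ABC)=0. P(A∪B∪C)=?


P(A∪B∪C) = P(A)+P(B)+P(C) - P(AB)-P(AC)-P(BC) + P(ABC)
= 15/58+13/29+8/29 - 0-3/58-13/58 + 0
= 41/58

41/58


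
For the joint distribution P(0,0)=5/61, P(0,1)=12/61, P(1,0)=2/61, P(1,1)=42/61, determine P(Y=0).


P(Y=0) = P(0,0)+P(1,0) = 5/61 + 2/61 = 7/61

7/61


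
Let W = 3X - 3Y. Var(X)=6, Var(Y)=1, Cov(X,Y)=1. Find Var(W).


Var(3X - 3Y) = 3^2*Var(X) + (-3)^2*Var(Y) + 2*3*(-3)*Cov(X,Y)
= 9*6 + 9*1 - 18*1
= 54 + 9 - 18 = 45

45


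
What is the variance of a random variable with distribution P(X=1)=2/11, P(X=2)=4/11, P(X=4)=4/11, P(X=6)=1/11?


E[X] = 32/11, E[X^2] = 118/11
Var(X) = E[X^2] - (E[X])^2 = 118/11 - (32/11)^2 = 274/121

274/121


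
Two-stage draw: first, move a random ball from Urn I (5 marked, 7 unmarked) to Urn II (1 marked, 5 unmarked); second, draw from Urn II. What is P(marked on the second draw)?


P(transfer marked) = 5/12; P(transfer unmarked) = 7/12
If marked transferred: Urn II has 2 marked of 7, so P(marked|marked moved) = 2/7
If unmarked transferred: Urn II has 1 marked of 7, so P(marked|unmarked moved) = 1/7
By total probability: P(marked) = 5/12*2/7 + 7/12*1/7 = 17/84

17/84


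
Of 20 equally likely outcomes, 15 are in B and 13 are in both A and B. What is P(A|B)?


P(A|B) = P(A∩B)/P(B) = (13/20)/(15/20) = 13/15

13/15


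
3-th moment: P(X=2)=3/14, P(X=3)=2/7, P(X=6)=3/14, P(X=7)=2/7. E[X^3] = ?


E[X^3] = sum(x^3 * P(x))
= 8*3/14 + 27*2/7 + 216*3/14 + 343*2/7
= 1076/7

1076/7


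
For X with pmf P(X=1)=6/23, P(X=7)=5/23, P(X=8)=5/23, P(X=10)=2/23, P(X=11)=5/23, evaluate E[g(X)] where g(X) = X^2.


E[X^2] = sum(g(x)*P(x))
= 1*6/23 + 49*5/23 + 64*5/23 + 100*2/23 + 121*5/23
= 1376/23

1376/23


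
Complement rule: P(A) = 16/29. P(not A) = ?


P(A') = 1 - P(A) = 1 - 16/29 = 13/29

13/29


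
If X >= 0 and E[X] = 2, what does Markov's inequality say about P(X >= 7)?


Markov: P(X >= a) <= E[X]/a
P(X >= 7) <= 2/7

2/7


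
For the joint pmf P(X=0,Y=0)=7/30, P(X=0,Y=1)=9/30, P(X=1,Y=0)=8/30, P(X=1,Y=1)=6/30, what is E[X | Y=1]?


P(Y=1) = 15/30
E[X|Y=1] = (0*9 + 1*6)/15 = 6/15 = 2/5

2/5


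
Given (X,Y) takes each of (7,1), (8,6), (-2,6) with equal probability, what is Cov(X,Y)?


E[X]=13/3, E[Y]=13/3, E[XY]=43/3
Cov(X,Y) = E[XY] - E[X]E[Y] = 43/3 - 13/3*13/3 = -40/9

-40/9


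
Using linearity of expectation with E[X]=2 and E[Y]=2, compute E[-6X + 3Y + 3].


E[-6X + 3Y + 3] = -6*E[X] + 3*E[Y] + 3
= (-6)*(2) + (3)*(2) + (3)
= -12 + 6 + 3 = -3

-3


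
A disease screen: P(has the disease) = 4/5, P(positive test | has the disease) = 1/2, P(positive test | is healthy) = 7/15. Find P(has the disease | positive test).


P(A) = P(A|B)P(B) + P(A|B')P(B') = 1/2*4/5 + 7/15*1/5 = 37/75
P(B|A) = P(A|B)P(B)/P(A) = (2/5)/(37/75) = 30/37

30/37


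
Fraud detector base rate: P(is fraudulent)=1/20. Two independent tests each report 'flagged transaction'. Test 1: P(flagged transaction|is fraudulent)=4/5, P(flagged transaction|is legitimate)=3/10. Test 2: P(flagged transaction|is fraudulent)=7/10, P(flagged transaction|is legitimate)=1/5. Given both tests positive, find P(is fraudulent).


After test 1: P(+) = 4/5*1/20 + 3/10*19/20 = 13/40
P(B|+) = (1/25)/(13/40) = 8/65
After test 2 (use post1 as new prior): P(+) = 7/10*8/65 + 1/5*57/65 = 17/65
P(B|+,+) = (28/325)/(17/65) = 28/85

28/85


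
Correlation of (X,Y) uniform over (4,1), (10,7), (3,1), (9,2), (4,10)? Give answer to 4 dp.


Cov(X,Y) = 1.8000, Var(X) = 8.4000, Var(Y) = 13.3600
rho = Cov/(sqrt(VarX)*sqrt(VarY)) = 0.1699

0.1699


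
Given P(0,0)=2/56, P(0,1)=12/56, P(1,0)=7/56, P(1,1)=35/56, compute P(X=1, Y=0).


Read from table: P(X=1, Y=0) = 7/56 = 1/8

1/8


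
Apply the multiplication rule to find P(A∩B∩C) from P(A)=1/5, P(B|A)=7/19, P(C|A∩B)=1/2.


P(A∩B∩C) = P(A) * P(B|A) * P(C|A∩B)
= 1/5 * 7/19 * 1/2
= 7/95 * 1/2 = 7/190

7/190


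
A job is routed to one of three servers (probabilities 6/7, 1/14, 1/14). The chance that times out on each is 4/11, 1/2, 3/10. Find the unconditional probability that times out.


P(A) = P(A|B1)P(B1) + P(A|B2)P(B2) + P(A|B3)P(B3)
= 4/11*6/7 + 1/2*1/14 + 3/10*1/14
= 24/77 + 1/28 + 3/140 = 142/385

142/385


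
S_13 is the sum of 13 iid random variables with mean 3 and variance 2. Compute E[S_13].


E[S_n] = n*E[X_1] = 13*3 = 39

39


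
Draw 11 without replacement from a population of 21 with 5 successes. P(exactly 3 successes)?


P(X=3) = C(5,3)*C(16,8) / C(21,11)
= 10*12870 / 352716
= 128700/352716 = 825/2261

825/2261


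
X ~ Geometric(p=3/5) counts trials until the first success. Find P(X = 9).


P(X=9) = (1-p)^8 * p = (2/5)^8 * 3/5
= 256/390625 * 3/5 = 768/1953125

768/1953125


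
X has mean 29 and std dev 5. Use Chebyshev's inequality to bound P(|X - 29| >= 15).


k = 15/5 = 3
Chebyshev: P(|X-mu| >= k*sigma) <= 1/k^2 = 1/3^2 = 1/9

1/9


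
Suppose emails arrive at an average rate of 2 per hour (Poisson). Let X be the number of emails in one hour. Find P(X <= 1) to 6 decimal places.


P(X<=1) = e^(-2)*2^0/0! + e^(-2)*2^1/1!
≈ 0.1353352832 + 0.2706705665
= 0.4060058497
≈ 0.406006

0.406006


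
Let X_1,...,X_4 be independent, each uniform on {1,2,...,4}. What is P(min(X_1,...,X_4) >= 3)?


P(min >= 3) = P(all X_i >= 3) = (P(X_1 >= 3))^4
= (2/4)^4 = (1/2)^4 = 1/16

1/16
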